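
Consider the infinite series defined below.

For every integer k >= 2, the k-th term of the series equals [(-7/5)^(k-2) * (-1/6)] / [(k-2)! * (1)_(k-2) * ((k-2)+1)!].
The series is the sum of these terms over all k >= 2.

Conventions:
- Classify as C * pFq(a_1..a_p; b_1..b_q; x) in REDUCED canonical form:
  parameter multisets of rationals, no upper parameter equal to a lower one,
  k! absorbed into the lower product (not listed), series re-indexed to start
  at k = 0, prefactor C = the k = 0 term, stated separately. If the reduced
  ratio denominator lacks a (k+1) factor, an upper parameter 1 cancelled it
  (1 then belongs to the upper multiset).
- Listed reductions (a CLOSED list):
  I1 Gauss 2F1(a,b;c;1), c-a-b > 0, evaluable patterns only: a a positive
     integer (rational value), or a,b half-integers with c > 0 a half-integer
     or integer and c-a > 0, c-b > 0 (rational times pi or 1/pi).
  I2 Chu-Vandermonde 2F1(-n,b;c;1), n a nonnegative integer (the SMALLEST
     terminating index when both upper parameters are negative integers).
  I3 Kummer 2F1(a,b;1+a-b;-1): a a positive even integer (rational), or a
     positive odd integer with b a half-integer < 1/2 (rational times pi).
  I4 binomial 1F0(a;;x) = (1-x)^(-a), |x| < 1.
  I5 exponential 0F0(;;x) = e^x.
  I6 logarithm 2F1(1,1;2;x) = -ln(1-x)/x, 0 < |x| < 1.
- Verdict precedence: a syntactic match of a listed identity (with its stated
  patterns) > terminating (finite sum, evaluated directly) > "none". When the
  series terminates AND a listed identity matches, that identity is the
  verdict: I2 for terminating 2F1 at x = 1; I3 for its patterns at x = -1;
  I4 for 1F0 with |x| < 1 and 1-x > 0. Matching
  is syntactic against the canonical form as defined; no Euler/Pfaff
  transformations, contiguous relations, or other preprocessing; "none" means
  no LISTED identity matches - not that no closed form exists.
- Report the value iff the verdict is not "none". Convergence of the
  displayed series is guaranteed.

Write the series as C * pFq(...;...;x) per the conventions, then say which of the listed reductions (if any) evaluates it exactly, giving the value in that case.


Prefactor -1/6, argument -7/5: 0F2 with upper {-} over lower {1, 2}. Verdict: none (x = -7/5): each listed identity misses the multisets {-} ; {1, 2}.

First insight: t_0 being -1/6, the denominator's factorial ratio (C = -1/6) is a lower Pochhammer.
Consecutive-term ratio: r(k) = (-7/5) * 1 / [(k+1) (k+2) (k+1)] - rational in k. x = (-7/5); t_0 = -1/6; negate the roots.


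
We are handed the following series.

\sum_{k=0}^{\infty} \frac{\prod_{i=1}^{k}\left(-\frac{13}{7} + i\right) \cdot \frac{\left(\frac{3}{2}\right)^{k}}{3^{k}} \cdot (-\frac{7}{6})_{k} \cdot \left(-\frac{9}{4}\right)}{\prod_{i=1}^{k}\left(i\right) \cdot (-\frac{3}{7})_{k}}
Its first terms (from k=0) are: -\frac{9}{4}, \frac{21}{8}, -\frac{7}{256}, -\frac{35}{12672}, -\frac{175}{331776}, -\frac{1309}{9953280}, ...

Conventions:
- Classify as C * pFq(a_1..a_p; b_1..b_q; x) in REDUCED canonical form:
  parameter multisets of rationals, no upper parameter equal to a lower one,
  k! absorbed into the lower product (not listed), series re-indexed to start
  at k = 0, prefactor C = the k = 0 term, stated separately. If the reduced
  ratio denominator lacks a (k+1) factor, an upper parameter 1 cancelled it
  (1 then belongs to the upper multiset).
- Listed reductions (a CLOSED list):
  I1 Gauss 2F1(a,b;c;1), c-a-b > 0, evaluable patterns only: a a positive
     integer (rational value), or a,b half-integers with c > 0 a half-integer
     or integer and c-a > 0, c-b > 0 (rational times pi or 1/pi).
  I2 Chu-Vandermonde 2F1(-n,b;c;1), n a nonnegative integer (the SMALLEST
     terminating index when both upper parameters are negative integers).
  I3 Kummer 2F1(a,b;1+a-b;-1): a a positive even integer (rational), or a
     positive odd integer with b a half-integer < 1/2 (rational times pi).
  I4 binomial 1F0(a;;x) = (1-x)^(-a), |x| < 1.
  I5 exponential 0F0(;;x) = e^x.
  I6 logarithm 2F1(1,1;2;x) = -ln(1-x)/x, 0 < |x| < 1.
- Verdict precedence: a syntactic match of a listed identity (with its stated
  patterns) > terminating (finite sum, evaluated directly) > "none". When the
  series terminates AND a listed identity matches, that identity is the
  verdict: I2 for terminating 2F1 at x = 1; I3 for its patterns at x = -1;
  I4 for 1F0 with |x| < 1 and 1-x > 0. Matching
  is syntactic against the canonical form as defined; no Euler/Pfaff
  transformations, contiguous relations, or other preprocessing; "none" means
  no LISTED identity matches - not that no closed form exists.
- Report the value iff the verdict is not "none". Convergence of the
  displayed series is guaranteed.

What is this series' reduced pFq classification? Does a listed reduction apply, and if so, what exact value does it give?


With C = -\frac{9}{4}: the canonical form is 2F1(-\frac{7}{6}, -\frac{6}{7}; -\frac{3}{7}; \frac{1}{2}). Verdict: none. Every listed pattern misses the 2F1 form at \frac{1}{2}, upper {-\frac{7}{6}, -\frac{6}{7}}.

Key observation: x = \frac{1}{2} and the two k-th powers (C = -9/4) combine into one argument.
Ratio: r(k) = \frac{1}{2} * (k-\frac{7}{6}) (k-\frac{6}{7}) / [(k-\frac{3}{7}) (k+1)] - rational in k. x = \frac{1}{2}; t_0 = -\frac{9}{4}; negate the roots.


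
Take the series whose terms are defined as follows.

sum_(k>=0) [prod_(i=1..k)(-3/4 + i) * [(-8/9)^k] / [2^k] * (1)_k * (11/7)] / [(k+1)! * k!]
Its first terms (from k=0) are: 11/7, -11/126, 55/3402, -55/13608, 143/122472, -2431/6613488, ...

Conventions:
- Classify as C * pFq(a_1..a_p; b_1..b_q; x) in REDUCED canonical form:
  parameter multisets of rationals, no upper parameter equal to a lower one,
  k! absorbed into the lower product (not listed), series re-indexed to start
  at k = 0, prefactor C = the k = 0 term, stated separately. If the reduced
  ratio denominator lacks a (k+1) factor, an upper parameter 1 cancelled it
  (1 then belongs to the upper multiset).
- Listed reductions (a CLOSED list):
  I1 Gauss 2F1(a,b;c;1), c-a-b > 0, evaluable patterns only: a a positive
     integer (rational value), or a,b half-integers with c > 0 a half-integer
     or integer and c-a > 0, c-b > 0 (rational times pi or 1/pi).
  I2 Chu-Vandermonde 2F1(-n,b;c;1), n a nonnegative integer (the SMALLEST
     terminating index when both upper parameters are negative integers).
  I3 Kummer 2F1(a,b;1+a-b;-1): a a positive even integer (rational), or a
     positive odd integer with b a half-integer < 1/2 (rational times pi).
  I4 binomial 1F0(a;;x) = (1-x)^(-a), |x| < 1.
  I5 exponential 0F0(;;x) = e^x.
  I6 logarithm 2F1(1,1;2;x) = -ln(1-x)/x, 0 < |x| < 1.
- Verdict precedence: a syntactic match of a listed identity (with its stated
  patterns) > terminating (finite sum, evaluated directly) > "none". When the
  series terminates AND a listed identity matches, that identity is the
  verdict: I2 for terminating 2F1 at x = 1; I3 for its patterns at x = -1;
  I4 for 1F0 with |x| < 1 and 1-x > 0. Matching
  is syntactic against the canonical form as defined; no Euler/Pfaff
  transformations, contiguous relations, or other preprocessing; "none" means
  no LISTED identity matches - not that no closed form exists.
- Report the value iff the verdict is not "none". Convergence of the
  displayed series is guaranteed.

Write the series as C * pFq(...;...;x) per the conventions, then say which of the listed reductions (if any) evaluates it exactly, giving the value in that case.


With C = 11/7: the canonical form is 2F1(1/4, 1; 2; -4/9). Verdict: none (x = -4/9): each listed identity misses the multisets {1/4, 1} ; {2}.

Structural cue: with t_0 = 11/7, the running product (C = 11/7, x = -4/9) telescopes to a rising factorial.
Consecutive-term ratio: r(k) = (-4/9) * (k+1/4) (k+1) / [(k+2) (k+1)] ; factor over Q: parameters, x = (-4/9), and C = 11/7.


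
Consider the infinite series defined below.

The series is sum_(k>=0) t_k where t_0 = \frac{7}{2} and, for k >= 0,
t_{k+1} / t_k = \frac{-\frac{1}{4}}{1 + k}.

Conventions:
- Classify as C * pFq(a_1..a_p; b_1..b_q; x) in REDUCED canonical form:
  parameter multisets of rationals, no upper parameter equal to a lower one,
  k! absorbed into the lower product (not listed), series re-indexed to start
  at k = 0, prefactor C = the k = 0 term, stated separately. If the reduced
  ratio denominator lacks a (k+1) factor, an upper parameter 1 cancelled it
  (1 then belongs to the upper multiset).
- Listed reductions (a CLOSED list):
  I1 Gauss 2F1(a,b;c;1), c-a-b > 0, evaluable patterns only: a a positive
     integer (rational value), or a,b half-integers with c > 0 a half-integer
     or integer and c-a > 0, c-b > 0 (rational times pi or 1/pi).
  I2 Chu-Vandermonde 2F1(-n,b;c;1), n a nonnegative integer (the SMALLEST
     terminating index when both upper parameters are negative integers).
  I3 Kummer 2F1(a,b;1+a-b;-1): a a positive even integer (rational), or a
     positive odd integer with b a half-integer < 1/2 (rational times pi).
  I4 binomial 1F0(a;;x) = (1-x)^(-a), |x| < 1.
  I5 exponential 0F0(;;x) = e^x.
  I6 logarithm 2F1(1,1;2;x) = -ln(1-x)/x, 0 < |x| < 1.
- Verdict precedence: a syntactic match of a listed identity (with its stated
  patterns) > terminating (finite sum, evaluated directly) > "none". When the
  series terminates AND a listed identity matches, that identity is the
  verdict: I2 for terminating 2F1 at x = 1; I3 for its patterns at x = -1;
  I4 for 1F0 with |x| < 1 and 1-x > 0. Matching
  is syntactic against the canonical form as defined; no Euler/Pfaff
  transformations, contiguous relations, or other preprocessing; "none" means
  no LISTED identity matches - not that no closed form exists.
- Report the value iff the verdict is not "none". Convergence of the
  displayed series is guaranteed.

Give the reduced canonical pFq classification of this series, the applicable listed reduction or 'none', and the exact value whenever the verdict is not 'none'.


With C = \frac{7}{2}: the canonical form is 0F0(-; -; -\frac{1}{4}). Verdict (x = -\frac{1}{4}): the I5 exponential reduction applies (the 0F0 exponential series at x = -\frac{1}{4}). Its exact value is \frac{7}{2} \cdot e^{-\frac{1}{4}}.

First insight: from the first term \frac{7}{2}: roots of the ratio polynomials (prefactor 7/2) are the negated parameters.
Step ratio: r(k) = -\frac{1}{4} * 1 / [(k+1)] - rational; roots negated = parameters, x = -\frac{1}{4}, C = \frac{7}{2}.


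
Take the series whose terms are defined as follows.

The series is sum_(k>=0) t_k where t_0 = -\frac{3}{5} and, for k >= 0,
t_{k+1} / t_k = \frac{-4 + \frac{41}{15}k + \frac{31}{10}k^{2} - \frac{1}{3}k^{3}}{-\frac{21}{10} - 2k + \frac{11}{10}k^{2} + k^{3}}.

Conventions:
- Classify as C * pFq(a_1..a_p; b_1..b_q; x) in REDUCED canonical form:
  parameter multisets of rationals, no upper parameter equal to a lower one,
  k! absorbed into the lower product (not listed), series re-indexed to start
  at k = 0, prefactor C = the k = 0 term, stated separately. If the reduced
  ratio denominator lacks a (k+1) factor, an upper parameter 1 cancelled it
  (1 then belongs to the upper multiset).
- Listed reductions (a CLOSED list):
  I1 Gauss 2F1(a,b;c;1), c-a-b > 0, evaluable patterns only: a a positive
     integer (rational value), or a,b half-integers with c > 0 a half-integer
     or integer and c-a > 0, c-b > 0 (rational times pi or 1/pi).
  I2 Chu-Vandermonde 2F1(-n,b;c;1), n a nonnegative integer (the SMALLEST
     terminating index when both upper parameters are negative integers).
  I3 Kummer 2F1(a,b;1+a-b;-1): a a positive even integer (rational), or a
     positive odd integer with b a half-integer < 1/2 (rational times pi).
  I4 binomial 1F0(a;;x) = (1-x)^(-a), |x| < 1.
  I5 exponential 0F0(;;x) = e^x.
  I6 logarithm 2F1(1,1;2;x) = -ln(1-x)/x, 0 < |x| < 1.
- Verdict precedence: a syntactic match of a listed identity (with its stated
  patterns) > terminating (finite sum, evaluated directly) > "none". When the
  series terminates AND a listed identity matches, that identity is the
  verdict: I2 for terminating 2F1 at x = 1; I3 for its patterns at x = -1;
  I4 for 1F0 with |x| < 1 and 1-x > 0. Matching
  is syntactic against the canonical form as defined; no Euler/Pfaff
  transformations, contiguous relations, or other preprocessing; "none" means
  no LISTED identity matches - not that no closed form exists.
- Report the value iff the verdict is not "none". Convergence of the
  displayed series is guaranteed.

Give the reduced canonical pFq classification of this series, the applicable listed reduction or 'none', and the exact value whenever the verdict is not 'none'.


This is -\frac{3}{5} * 2F1(-10, -\frac{4}{5}; -\frac{7}{5}; -\frac{1}{3}) in reduced canonical form. Verdict: terminating - upper -10 stops the sum at k = 10; the 11 terms are added exactly. Its exact value is \frac{162887500}{60210297}.

Key step: t_0 = -\frac{3}{5} here, and factor the ratio over Q (prefactor -3/5): negated roots = parameters.
Step ratio: r(k) = -\frac{1}{3} * (k-10) (k-\frac{4}{5}) / [(k-\frac{7}{5}) (k+1)] - rational in k, leading ratio -\frac{1}{3}; with t_0 = -\frac{3}{5}, classification follows.


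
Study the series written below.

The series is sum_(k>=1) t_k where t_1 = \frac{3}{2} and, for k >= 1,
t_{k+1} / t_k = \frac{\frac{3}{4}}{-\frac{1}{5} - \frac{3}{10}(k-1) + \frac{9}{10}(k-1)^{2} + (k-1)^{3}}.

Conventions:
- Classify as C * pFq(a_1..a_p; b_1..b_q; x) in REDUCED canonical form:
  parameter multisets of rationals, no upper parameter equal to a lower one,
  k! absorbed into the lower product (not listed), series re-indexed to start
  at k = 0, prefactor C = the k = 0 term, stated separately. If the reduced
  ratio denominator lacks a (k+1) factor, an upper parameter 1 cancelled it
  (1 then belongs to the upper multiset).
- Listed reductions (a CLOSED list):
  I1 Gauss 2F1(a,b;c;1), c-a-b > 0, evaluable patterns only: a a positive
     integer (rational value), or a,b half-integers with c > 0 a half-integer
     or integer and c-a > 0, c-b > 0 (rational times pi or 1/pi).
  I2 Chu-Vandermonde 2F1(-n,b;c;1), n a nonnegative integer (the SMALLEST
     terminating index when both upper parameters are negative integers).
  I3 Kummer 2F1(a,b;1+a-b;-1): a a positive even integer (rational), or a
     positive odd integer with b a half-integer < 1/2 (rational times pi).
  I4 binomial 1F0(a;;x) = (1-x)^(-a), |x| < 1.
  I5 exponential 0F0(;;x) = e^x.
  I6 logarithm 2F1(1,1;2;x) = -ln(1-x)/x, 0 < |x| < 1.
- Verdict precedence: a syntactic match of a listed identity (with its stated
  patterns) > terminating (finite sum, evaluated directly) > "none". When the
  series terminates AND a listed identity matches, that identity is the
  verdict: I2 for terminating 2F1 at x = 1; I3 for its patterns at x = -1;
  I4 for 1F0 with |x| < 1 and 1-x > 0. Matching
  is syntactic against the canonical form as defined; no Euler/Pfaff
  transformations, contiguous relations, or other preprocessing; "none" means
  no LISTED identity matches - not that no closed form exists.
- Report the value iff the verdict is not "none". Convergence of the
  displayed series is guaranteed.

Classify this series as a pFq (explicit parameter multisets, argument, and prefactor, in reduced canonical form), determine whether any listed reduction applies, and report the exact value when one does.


Reduced: x = \frac{3}{4}, 0F2, upper = {-}, lower = {-\frac{1}{2}, \frac{2}{5}}, C = \frac{3}{2}. Verdict: none. No listed pattern accepts 0F2(-; -\frac{1}{2}, \frac{2}{5}; \frac{3}{4}).

The tell: t_0 = \frac{3}{2} here, and the expanded ratio factors over Q; prefactor 3/2, roots give parameters.
Step ratio: r(k) = \frac{3}{4} * 1 / [(k-\frac{1}{2}) (k+\frac{2}{5}) (k+1)] - rational in k. x = \frac{3}{4}; t_0 = \frac{3}{2}; negate the roots.


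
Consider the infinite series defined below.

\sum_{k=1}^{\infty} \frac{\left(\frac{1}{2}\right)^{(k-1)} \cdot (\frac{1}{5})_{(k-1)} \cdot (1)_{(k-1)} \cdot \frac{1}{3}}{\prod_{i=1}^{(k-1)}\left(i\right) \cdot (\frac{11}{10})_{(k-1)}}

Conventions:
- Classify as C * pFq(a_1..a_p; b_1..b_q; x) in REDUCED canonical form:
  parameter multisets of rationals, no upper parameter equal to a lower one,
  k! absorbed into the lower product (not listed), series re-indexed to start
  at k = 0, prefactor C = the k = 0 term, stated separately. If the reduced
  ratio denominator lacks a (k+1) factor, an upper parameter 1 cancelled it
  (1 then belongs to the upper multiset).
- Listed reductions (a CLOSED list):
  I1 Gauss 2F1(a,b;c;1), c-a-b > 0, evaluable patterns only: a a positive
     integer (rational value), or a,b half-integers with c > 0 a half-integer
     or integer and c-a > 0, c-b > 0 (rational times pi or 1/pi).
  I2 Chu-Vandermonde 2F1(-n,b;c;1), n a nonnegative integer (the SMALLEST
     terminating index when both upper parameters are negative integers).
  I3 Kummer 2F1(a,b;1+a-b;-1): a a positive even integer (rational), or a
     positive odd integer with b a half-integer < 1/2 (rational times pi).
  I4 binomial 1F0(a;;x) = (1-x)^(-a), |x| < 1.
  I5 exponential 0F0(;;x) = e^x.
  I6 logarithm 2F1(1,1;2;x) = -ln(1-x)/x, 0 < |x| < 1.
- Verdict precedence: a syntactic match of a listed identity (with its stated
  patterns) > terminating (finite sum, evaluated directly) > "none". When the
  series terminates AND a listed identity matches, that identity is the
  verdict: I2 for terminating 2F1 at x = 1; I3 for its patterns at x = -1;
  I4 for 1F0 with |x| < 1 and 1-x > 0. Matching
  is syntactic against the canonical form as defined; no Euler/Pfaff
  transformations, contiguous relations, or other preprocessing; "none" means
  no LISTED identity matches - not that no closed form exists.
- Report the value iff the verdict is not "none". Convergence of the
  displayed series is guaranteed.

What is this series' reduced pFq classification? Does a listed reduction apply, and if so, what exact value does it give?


This is \frac{1}{3} * 2F1(\frac{1}{5}, 1; \frac{11}{10}; \frac{1}{2}) in reduced canonical form. Verdict: no listed reduction: x = \frac{1}{2} and upper {\frac{1}{5}, 1} fail every I1-I6 pattern.

Structural cue: x = \frac{1}{2} and the product of the first k integers (prefactor 1/3) is k!.
Term ratio: r(k) = \frac{1}{2} * (k+\frac{1}{5}) (k+1) / [(k+\frac{11}{10}) (k+1)] - rational; roots negated = parameters, x = \frac{1}{2}, C = \frac{1}{3}.


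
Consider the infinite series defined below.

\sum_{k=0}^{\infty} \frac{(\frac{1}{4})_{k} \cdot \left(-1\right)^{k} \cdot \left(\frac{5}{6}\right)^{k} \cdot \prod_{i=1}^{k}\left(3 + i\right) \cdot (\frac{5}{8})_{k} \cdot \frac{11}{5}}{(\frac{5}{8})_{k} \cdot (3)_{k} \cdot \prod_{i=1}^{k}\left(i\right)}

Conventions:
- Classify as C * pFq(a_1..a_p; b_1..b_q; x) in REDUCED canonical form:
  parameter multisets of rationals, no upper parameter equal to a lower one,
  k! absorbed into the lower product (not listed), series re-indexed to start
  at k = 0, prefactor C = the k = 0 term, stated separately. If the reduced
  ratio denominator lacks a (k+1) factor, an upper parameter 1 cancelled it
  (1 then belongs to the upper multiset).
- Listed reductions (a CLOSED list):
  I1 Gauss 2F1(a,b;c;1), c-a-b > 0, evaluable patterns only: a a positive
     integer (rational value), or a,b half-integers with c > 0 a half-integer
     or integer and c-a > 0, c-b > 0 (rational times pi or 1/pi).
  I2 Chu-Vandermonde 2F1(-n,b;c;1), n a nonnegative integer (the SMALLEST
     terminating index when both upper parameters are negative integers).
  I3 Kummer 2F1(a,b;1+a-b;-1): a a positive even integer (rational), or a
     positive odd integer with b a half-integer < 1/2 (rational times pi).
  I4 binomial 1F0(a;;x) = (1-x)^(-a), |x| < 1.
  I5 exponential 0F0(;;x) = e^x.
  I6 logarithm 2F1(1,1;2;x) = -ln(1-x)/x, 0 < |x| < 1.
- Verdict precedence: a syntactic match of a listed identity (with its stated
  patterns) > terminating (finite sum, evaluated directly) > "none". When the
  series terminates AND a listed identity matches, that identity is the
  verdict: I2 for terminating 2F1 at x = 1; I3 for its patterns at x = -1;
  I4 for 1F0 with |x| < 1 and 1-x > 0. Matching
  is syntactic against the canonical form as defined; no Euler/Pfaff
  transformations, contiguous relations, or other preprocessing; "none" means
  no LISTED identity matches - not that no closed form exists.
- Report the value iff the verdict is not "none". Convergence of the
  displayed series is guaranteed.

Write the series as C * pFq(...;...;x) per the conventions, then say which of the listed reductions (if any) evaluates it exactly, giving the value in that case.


This is \frac{11}{5} * 2F1(\frac{1}{4}, 4; 3; -\frac{5}{6}) in reduced canonical form. Verdict: none (x = -\frac{5}{6}): each listed identity misses the multisets {\frac{1}{4}, 4} ; {3}.

Key step: x = -\frac{5}{6} and the running product (C = 11/5) telescopes to a rising factorial.
Ratio: r(k) = -\frac{5}{6} * (k+\frac{1}{4}) (k+4) / [(k+3) (k+1)] - rational; roots negated = parameters, x = -\frac{5}{6}, C = \frac{11}{5}.


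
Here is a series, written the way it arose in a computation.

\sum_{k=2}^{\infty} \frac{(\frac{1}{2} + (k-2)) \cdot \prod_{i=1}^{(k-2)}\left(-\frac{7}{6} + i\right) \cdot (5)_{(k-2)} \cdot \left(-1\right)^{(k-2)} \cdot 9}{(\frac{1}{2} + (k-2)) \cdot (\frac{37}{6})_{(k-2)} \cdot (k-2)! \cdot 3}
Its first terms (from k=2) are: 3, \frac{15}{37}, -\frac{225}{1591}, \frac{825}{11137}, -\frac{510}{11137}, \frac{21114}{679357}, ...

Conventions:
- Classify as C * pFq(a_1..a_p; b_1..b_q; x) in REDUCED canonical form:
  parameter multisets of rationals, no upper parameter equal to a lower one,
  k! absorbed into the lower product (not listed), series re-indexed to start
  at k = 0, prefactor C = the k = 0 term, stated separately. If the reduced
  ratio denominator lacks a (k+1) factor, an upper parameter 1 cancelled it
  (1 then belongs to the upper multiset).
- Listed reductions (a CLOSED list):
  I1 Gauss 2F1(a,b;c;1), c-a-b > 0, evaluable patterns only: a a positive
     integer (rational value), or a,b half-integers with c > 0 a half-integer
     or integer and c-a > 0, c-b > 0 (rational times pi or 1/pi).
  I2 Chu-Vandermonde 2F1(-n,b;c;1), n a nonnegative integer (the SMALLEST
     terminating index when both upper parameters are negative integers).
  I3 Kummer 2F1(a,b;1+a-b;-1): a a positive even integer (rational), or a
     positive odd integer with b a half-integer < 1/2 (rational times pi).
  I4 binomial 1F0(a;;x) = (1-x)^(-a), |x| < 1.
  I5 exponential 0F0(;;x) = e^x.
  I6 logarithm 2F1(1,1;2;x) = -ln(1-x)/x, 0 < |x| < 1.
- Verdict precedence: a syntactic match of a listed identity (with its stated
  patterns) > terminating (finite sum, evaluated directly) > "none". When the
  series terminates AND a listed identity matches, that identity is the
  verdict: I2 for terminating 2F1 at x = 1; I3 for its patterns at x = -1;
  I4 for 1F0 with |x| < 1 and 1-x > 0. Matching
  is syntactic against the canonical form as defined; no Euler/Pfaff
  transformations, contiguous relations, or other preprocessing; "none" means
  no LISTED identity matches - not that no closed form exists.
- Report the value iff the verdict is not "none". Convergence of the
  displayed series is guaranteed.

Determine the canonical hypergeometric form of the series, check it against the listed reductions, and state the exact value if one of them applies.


Classification (C = 3): 2F1 with upper {-\frac{1}{6}, 5}, lower {\frac{37}{6}}, argument x = -1. Verdict: none. A 2F1 with upper {-\frac{1}{6}, 5} fits none of I1-I6 at x = -1; the sum runs forever.

Structural cue: t_0 = 3 here, and k + 1/2 divides numerator and denominator alike; prefactor 3 after cancelling.
Term ratio: r(k) = -1 * (k-\frac{1}{6}) (k+5) / [(k+\frac{37}{6}) (k+1)] - rational in k, leading ratio -1; with t_0 = 3, classification follows.


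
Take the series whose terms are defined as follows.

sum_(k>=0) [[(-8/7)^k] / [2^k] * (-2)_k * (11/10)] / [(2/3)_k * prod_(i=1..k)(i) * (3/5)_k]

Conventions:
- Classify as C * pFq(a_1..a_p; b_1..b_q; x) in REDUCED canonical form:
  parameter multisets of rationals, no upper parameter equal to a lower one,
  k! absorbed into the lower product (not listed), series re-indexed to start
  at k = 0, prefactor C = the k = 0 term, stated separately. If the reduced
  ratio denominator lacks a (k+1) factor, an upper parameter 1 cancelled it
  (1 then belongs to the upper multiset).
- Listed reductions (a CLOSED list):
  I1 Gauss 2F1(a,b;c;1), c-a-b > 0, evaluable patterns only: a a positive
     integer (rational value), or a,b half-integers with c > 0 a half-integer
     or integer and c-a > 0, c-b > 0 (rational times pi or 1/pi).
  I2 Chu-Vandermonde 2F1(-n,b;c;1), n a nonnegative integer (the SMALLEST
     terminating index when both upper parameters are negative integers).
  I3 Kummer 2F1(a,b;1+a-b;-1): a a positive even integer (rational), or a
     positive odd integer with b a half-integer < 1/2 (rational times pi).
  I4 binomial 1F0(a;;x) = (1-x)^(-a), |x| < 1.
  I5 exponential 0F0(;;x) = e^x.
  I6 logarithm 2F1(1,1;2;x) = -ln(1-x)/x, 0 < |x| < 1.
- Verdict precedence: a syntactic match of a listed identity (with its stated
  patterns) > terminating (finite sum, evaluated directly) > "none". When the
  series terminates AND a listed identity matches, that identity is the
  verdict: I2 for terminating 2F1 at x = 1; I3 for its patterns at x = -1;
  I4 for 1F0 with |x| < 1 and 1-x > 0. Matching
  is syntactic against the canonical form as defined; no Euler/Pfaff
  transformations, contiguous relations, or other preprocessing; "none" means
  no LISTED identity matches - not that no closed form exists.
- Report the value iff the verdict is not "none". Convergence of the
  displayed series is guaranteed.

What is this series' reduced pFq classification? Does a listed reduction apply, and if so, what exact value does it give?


This is 11/10 * 1F2(-2; 3/5, 2/3; -4/7) in reduced canonical form. Verdict: terminating (-2 upstairs). 3 nonzero terms in all; added directly. Its exact value is 1122/245.

First insight: with t_0 = 11/10, the two k-th powers (prefactor 11/10) combine into one argument.
Term ratio: r(k) = (-4/7) * (k-2) / [(k+3/5) (k+2/3) (k+1)] - rational; roots negated = parameters, x = (-4/7), C = 11/10.


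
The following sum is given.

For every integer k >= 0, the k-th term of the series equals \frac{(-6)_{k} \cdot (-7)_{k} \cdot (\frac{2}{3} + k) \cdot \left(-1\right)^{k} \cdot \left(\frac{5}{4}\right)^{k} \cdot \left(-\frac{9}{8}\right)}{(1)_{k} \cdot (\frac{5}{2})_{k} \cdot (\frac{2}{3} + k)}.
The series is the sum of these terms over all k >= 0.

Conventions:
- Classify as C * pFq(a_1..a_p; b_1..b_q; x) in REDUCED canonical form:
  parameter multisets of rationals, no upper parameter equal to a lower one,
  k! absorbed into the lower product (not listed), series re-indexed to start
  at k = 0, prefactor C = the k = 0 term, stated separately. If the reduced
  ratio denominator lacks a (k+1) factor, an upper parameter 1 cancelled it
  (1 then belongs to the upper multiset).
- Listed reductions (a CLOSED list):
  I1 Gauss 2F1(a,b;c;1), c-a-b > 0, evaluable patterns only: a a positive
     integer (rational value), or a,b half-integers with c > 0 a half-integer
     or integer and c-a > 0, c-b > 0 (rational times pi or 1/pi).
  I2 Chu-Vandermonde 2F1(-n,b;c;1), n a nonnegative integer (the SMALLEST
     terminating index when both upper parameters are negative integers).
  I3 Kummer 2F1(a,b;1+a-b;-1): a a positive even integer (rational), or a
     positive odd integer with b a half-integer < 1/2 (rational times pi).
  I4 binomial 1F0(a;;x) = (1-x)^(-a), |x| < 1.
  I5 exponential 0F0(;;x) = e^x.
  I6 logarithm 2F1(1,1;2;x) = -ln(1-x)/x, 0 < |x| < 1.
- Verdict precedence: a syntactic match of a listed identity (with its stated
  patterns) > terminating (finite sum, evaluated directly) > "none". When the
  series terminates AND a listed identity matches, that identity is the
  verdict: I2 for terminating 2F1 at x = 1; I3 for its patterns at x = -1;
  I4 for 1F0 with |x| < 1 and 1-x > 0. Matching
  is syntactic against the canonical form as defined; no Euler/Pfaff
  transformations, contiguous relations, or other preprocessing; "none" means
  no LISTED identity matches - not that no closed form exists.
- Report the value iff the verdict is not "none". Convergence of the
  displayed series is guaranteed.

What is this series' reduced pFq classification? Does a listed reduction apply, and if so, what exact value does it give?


Classification (C = -\frac{9}{8}): 2F1 with upper {-7, -6}, lower {\frac{5}{2}}, argument x = -\frac{5}{4}. Verdict: terminating - upper -6 stops the sum at k = 6; the 7 terms are added exactly. Its exact value is \frac{24435}{4576}.

Structural cue: t_0 = -\frac{9}{8} here, and striking the common factor k + 2/3 reduces the term (prefactor -9/8).
Step ratio: r(k) = -\frac{5}{4} * (k-7) (k-6) / [(k+\frac{5}{2}) (k+1)] ; factor over Q: parameters, x = -\frac{5}{4}, and C = -\frac{9}{8}.


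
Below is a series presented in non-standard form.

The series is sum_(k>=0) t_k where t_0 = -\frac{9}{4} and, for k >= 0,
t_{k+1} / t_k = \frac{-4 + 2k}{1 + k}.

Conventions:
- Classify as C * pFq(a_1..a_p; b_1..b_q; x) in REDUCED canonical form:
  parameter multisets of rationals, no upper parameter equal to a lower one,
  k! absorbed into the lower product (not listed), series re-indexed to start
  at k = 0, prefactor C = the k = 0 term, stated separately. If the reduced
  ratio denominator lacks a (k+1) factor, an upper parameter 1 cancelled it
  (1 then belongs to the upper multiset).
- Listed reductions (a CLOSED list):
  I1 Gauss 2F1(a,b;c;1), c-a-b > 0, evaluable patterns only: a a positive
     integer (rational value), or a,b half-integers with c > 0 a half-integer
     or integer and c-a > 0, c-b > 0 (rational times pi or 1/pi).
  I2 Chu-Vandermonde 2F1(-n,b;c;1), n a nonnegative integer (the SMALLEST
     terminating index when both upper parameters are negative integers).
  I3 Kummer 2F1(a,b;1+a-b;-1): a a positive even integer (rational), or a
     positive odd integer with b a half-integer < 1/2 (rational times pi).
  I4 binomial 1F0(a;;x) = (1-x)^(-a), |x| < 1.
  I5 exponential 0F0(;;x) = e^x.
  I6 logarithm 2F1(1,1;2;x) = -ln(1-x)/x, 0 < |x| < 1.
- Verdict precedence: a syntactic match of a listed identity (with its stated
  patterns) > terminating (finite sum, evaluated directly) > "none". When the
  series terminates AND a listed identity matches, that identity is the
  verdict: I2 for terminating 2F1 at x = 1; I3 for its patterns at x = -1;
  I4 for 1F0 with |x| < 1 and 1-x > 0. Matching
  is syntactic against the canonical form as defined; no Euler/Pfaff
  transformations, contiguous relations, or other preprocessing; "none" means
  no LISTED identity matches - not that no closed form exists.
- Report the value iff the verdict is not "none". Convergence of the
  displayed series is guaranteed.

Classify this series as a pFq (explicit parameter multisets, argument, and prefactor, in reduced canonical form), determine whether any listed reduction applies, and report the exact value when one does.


Classification (C = -\frac{9}{4}): 1F0 with upper {-2}, lower {-}, argument x = 2. Verdict: terminating (-2 upstairs). 3 nonzero terms in all; added directly. Hence: -\frac{9}{4}.

Key step: t_0 = -\frac{9}{4} here, and roots of the ratio polynomials (C = -9/4, x = 2) are the negated parameters.
Term ratio: r(k) = 2 * (k-2) / [(k+1)] - rational in k, leading ratio 2; with t_0 = -\frac{9}{4}, classification follows.


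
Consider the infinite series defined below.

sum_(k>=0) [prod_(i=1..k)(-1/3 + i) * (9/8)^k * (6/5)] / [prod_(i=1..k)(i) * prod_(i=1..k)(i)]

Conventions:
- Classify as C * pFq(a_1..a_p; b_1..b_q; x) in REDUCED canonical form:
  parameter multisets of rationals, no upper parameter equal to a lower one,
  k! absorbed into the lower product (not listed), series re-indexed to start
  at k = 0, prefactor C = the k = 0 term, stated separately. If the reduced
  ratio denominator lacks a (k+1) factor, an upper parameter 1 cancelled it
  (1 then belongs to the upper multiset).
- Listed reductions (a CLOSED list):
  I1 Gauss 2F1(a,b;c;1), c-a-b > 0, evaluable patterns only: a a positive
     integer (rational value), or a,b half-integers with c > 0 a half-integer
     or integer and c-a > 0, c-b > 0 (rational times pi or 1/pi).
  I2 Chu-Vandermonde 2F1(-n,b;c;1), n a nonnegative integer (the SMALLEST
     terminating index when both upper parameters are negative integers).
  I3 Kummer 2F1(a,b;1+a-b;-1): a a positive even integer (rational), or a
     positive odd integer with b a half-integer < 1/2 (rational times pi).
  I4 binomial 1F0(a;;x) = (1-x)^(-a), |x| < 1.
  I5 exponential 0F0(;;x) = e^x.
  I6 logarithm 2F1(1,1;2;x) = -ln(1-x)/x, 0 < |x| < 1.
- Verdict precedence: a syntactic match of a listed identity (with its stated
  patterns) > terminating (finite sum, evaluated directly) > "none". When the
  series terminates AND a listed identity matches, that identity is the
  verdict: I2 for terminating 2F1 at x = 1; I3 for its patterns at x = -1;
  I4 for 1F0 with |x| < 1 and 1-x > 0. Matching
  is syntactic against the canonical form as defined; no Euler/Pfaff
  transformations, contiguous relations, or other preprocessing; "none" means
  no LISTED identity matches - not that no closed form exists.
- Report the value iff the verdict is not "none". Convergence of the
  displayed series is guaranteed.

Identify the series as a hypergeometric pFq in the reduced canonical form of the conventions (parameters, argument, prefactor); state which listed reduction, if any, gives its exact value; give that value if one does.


Canonical form: C = 6/5 times 1F1 with upper {2/3}, lower {1}, x = 9/8. Verdict: none - this 1F1 at x = 9/8 matches no listed pattern, and upper {2/3} holds no stopper.

First insight: t_0 = 6/5 here, and the lower running product (prefactor 6/5) is a rising factorial.
Adjacent-term ratio: r(k) = (9/8) * (k+2/3) / [(k+1) (k+1)] - rational; roots negated = parameters, x = (9/8), C = 6/5.


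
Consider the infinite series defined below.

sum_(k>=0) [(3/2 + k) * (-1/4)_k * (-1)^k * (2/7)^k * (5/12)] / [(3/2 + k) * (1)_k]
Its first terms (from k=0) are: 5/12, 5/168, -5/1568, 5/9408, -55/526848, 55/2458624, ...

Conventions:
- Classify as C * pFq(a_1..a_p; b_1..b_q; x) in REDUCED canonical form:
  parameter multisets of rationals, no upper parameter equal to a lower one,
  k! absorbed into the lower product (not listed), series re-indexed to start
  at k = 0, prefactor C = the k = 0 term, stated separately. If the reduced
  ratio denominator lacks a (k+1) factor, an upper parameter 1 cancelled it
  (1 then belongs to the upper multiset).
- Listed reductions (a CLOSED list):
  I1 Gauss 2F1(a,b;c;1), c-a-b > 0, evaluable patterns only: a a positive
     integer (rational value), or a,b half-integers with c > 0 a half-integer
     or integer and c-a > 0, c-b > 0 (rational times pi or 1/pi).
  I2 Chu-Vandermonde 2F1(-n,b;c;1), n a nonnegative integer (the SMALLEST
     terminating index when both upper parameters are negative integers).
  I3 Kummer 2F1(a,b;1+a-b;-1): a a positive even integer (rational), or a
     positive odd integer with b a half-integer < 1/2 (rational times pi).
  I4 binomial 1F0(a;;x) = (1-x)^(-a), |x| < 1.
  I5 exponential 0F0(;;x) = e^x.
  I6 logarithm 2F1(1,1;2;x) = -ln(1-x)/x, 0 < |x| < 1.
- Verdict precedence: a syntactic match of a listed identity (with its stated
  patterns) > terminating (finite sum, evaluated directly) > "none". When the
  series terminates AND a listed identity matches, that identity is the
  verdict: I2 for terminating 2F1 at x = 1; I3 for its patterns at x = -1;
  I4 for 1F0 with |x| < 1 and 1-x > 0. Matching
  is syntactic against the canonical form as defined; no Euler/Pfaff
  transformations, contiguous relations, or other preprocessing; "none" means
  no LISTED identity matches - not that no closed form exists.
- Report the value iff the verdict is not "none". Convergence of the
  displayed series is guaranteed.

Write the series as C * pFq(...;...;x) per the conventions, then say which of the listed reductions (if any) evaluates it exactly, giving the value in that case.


At argument -2/7: a 1F0 with upper {-1/4}, lower {-}, scaled by C = 5/12. Verdict: the binomial series (I4) matches (the 1F0 binomial series: exponent 1/4, x = -2/7). Hence: (5/12) * (9/7)^(1/4).

First insight: t_0 being 5/12, the (-1)^k factor (C = 5/12) folds into the argument's sign.
Consecutive-term ratio: r(k) = (-2/7) * (k-1/4) / [(k+1)] - poly over poly, x = (-2/7) from leading terms; C = 5/12 at k = 0.


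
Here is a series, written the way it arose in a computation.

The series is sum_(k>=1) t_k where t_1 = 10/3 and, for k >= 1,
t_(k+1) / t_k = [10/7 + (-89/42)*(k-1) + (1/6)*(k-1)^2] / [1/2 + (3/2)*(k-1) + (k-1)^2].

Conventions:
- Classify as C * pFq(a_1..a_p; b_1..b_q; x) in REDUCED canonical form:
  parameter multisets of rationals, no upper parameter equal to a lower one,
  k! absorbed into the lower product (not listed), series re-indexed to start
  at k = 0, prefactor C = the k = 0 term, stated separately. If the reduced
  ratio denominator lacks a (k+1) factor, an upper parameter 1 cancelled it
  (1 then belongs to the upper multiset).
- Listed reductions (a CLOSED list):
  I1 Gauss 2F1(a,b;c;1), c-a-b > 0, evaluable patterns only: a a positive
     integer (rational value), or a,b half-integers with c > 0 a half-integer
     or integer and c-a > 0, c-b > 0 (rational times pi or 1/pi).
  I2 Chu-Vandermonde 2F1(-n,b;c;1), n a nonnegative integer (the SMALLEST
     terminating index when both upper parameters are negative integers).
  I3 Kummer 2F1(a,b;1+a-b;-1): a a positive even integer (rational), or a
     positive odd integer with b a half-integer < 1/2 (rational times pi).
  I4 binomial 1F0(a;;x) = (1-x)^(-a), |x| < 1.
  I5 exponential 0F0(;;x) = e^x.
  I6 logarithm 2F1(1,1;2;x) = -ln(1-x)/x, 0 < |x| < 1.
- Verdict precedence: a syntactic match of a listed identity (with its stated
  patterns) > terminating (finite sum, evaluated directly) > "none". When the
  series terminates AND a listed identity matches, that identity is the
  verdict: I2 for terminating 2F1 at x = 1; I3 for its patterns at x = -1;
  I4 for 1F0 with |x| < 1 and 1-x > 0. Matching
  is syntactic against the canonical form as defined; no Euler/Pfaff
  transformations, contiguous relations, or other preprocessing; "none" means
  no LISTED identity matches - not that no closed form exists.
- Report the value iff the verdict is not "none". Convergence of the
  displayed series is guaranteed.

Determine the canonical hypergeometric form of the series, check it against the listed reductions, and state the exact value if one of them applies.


At argument 1/6: a 2F1 with upper {-12, -5/7}, lower {1/2}, scaled by C = 10/3. Verdict: terminating - no listed pattern fits, but -12 in the upper list cuts the series at k = 12; direct evaluation. Its exact value is 343426891462139260870/29675860123437505341.

Structural cue: t_0 being 10/3, factor the ratio over Q (C = 10/3, x = 1/6): negated roots = parameters.
Adjacent-term ratio: r(k) = (1/6) * (k-12) (k-5/7) / [(k+1/2) (k+1)] - rational in k. x = (1/6); t_0 = 10/3; negate the roots.


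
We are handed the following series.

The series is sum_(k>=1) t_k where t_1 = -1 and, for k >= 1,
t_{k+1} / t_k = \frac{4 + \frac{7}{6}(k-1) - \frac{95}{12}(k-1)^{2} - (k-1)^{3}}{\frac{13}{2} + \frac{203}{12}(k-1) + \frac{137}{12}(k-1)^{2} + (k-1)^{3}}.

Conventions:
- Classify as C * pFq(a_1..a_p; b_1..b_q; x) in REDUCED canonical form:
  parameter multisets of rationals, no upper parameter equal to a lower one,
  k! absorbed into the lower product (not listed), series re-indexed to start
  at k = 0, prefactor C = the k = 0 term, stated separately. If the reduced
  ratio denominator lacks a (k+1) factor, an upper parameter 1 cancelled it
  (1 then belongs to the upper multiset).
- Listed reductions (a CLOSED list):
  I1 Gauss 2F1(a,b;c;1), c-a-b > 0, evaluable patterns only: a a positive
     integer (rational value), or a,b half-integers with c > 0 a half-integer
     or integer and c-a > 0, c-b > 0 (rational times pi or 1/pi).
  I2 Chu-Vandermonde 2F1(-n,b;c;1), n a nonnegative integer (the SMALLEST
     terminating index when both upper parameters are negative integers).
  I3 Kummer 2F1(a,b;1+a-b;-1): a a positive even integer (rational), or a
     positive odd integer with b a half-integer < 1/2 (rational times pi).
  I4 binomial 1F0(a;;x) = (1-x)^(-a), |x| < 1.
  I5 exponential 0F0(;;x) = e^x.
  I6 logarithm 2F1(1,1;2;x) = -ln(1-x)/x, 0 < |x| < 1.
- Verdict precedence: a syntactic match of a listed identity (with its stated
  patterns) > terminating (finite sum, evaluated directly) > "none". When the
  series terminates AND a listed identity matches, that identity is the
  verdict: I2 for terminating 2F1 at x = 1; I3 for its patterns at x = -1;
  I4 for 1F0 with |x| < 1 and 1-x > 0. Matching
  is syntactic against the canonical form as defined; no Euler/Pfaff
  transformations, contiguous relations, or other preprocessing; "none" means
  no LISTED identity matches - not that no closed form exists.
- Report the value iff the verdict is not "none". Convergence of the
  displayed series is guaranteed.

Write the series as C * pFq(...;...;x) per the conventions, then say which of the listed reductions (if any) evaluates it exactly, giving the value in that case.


Canonical form: C = -1 times 2F1 with upper {-\frac{3}{4}, 8}, lower {\frac{39}{4}}, x = -1. Verdict: the Kummer evaluation I3 matches (x = -1; c = \frac{39}{4} equals 1+a-b for upper {-\frac{3}{4}, 8}: listed pattern). Hence: -\frac{6417}{4096}.

First insight: t_0 being -1, cancel k + 2/3 from the displayed ratio first; then prefactor -1.
Step ratio: r(k) = -1 * (k-\frac{3}{4}) (k+8) / [(k+\frac{39}{4}) (k+1)] - rational; roots negated = parameters, x = -1, C = -1.
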